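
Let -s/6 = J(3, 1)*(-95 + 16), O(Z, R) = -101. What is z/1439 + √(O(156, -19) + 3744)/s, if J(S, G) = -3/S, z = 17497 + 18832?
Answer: 36329/1439 - √3643/474 ≈ 25.119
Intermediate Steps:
z = 36329
s = -474 (s = -6*(-3/3)*(-95 + 16) = -6*(-3*⅓)*(-79) = -(-6)*(-79) = -6*79 = -474)
z/1439 + √(O(156, -19) + 3744)/s = 36329/1439 + √(-101 + 3744)/(-474) = 36329*(1/1439) + √3643*(-1/474) = 36329/1439 - √3643/474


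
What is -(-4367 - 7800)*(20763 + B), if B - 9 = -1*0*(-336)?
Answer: 252732924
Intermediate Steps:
B = 9 (B = 9 - 1*0*(-336) = 9 + 0*(-336) = 9 + 0 = 9)
-(-4367 - 7800)*(20763 + B) = -(-4367 - 7800)*(20763 + 9) = -(-12167)*20772 = -1*(-252732924) = 252732924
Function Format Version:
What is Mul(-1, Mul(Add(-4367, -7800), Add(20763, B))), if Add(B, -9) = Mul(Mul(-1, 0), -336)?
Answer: 252732924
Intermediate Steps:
B = 9 (B = Add(9, Mul(Mul(-1, 0), -336)) = Add(9, Mul(0, -336)) = Add(9, 0) = 9)
Mul(-1, Mul(Add(-4367, -7800), Add(20763, B))) = Mul(-1, Mul(Add(-4367, -7800), Add(20763, 9))) = Mul(-1, Mul(-12167, 20772)) = Mul(-1, -252732924) = 252732924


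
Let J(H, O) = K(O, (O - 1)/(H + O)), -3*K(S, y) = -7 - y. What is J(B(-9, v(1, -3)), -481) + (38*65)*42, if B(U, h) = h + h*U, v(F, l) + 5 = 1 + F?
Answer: 47410407/457 ≈ 1.0374e+5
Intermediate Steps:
v(F, l) = -4 + F (v(F, l) = -5 + (1 + F) = -4 + F)
K(S, y) = 7/3 + y/3 (K(S, y) = -(-7 - y)/3 = 7/3 + y/3)
B(U, h) = h + U*h
J(H, O) = 7/3 + (-1 + O)/(3*(H + O)) (J(H, O) = 7/3 + ((O - 1)/(H + O))/3 = 7/3 + ((-1 + O)/(H + O))/3 = 7/3 + (-1 + O)/(3*(H + O)))
J(B(-9, v(1, -3)), -481) + (38*65)*42 = (-1 + 7*((-4 + 1)*(1 - 9)) + 8*(-481))/(3*((-4 + 1)*(1 - 9) - 481)) + (38*65)*42 = (-1 + 7*(-3*(-8)) - 3848)/(3*(-3*(-8) - 481)) + 2470*42 = (-1 + 7*24 - 3848)/(3*(24 - 481)) + 103740 = (1/3)*(-1 + 168 - 3848)/(-457) + 103740 = (1/3)*(-1/457)*(-3681) + 103740 = 1227/457 + 103740 = 47410407/457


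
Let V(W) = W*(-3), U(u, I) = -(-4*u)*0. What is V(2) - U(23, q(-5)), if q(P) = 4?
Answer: -6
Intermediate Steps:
U(u, I) = 0 (U(u, I) = -1*0 = 0)
V(W) = -3*W
V(2) - U(23, q(-5)) = -3*2 - 1*0 = -6 + 0 = -6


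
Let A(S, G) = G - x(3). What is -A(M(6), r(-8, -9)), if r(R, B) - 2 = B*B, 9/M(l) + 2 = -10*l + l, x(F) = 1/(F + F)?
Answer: -497/6 ≈ -82.833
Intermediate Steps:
x(F) = 1/(2*F)
M(l) = 9/(-2 - 9*l) (M(l) = 9/(-2 + (-10*l + l)) = 9/(-2 - 9*l))
r(R, B) = 2 + B² (r(R, B) = 2 + B*B = 2 + B²)
A(S, G) = -⅙ + G (A(S, G) = G - 1/(2*3) = G - 1*⅙ = G - ⅙ = -⅙ + G)
-A(M(6), r(-8, -9)) = -(-⅙ + (2 + (-9)²)) = -(-⅙ + (2 + 81)) = -(-⅙ + 83) = -1*497/6 = -497/6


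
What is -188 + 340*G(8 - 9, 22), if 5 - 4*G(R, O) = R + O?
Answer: -1548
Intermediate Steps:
G(R, O) = 5/4 - O/4 - R/4 (G(R, O) = 5/4 - (R + O)/4 = 5/4 - (O + R)/4 = 5/4 + (-O/4 - R/4) = 5/4 - O/4 - R/4)
-188 + 340*G(8 - 9, 22) = -188 + 340*(5/4 - ¼*22 - (8 - 9)/4) = -188 + 340*(5/4 - 11/2 - ¼*(-1)) = -188 + 340*(5/4 - 11/2 + ¼) = -188 + 340*(-4) = -188 - 1360 = -1548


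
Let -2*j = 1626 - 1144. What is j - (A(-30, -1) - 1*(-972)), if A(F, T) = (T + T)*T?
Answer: -1215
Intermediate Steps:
A(F, T) = 2*T² (A(F, T) = (2*T)*T = 2*T²)
j = -241 (j = -(1626 - 1144)/2 = -½*482 = -241)
j - (A(-30, -1) - 1*(-972)) = -241 - (2*(-1)² - 1*(-972)) = -241 - (2*1 + 972) = -241 - (2 + 972) = -241 - 1*974 = -241 - 974 = -1215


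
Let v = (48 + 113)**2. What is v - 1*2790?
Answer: 23131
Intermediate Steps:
v = 25921 (v = 161**2 = 25921)
v - 1*2790 = 25921 - 1*2790 = 25921 - 2790 = 23131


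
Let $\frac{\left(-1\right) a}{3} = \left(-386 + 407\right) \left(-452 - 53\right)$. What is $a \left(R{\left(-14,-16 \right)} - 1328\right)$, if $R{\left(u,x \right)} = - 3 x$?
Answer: $-40723200$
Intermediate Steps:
$a = 31815$ ($a = - 3 \left(-386 + 407\right) \left(-452 - 53\right) = - 3 \cdot 21 \left(-505\right) = \left(-3\right) \left(-10605\right) = 31815$)
$a \left(R{\left(-14,-16 \right)} - 1328\right) = 31815 \left(\left(-3\right) \left(-16\right) - 1328\right) = 31815 \left(48 - 1328\right) = 31815 \left(-1280\right) = -40723200$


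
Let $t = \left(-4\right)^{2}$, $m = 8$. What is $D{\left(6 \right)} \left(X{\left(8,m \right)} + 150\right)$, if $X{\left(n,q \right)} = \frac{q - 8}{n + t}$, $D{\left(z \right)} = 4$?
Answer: $600$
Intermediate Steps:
$t = 16$
$X{\left(n,q \right)} = \frac{-8 + q}{16 + n}$ ($X{\left(n,q \right)} = \frac{q - 8}{n + 16} = \frac{-8 + q}{16 + n}$)
$D{\left(6 \right)} \left(X{\left(8,m \right)} + 150\right) = 4 \left(\frac{-8 + 8}{16 + 8} + 150\right) = 4 \left(\frac{1}{24} \cdot 0 + 150\right) = 4 \left(0 + 150\right) = 4 \cdot 150 = 600$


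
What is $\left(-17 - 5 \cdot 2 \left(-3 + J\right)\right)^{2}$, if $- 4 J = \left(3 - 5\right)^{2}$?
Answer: $529$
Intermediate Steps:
$J = -1$ ($J = - \frac{\left(3 - 5\right)^{2}}{4} = - \frac{\left(-2\right)^{2}}{4} = \left(- \frac{1}{4}\right) 4 = -1$)
$\left(-17 - 5 \cdot 2 \left(-3 + J\right)\right)^{2} = \left(-17 - 5 \cdot 2 \left(-3 - 1\right)\right)^{2} = \left(-17 - 5 \cdot 2 \left(-4\right)\right)^{2} = \left(-17 - -40\right)^{2} = \left(-17 + 40\right)^{2} = 23^{2} = 529$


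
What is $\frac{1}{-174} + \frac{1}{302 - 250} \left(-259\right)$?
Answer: $- \frac{22559}{4524} \approx -4.9865$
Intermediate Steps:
$\frac{1}{-174} + \frac{1}{302 - 250} \left(-259\right) = - \frac{1}{174} + \frac{1}{52} \left(-259\right) = - \frac{1}{174} - \frac{259}{52} = - \frac{22559}{4524}$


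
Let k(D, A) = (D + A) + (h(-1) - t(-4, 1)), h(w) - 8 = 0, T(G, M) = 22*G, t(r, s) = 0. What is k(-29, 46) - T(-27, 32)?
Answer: 619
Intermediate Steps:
h(w) = 8 (h(w) = 8 + 0 = 8)
k(D, A) = 8 + A + D (k(D, A) = (D + A) + (8 - 1*0) = (A + D) + (8 + 0) = (A + D) + 8 = 8 + A + D)
k(-29, 46) - T(-27, 32) = (8 + 46 - 29) - 22*(-27) = 25 - 1*(-594) = 25 + 594 = 619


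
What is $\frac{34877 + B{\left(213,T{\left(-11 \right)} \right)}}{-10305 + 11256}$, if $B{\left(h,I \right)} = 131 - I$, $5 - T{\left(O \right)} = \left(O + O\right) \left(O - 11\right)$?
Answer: $\frac{11829}{317} \approx 37.315$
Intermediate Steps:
$T{\left(O \right)} = 5 - 2 O \left(-11 + O\right)$ ($T{\left(O \right)} = 5 - \left(O + O\right) \left(O - 11\right) = 5 - 2 O \left(-11 + O\right)$)
$\frac{34877 + B{\left(213,T{\left(-11 \right)} \right)}}{-10305 + 11256} = \frac{34877 - \left(-126 - 242 - 242\right)}{-10305 + 11256} = \frac{34877 + \left(131 - \left(5 - 242 - 242\right)\right)}{951} = \left(34877 + \left(131 - \left(5 - 242 - 242\right)\right)\right) \frac{1}{951} = \left(34877 + \left(131 - -479\right)\right) \frac{1}{951} = \left(34877 + \left(131 + 479\right)\right) \frac{1}{951} = \left(34877 + 610\right) \frac{1}{951} = 35487 \cdot \frac{1}{951} = \frac{11829}{317}$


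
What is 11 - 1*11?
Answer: 0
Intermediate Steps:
11 - 1*11 = 11 - 11 = 0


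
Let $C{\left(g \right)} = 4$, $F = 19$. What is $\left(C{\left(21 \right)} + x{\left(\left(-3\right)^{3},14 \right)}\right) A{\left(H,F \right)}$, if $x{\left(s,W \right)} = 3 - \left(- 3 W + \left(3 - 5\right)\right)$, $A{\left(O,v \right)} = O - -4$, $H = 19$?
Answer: $1173$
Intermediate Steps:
$A{\left(O,v \right)} = 4 + O$ ($A{\left(O,v \right)} = O + 4 = 4 + O$)
$x{\left(s,W \right)} = 5 + 3 W$ ($x{\left(s,W \right)} = 3 - \left(- 3 W + \left(3 - 5\right)\right) = 3 - \left(- 3 W - 2\right) = 3 - \left(-2 - 3 W\right) = 3 + \left(2 + 3 W\right) = 5 + 3 W$)
$\left(C{\left(21 \right)} + x{\left(\left(-3\right)^{3},14 \right)}\right) A{\left(H,F \right)} = \left(4 + \left(5 + 3 \cdot 14\right)\right) \left(4 + 19\right) = \left(4 + \left(5 + 42\right)\right) 23 = \left(4 + 47\right) 23 = 51 \cdot 23 = 1173$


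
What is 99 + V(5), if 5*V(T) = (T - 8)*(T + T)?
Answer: 93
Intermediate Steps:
V(T) = 2*T*(-8 + T)/5 (V(T) = ((T - 8)*(T + T))/5 = ((-8 + T)*(2*T))/5 = (2*T*(-8 + T))/5 = 2*T*(-8 + T)/5)
99 + V(5) = 99 + (⅖)*5*(-8 + 5) = 99 + (⅖)*5*(-3) = 99 - 6 = 93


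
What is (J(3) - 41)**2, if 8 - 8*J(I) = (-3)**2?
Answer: 108241/64 ≈ 1691.3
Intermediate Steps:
J(I) = -1/8 (J(I) = 1 - 1/8*(-3)**2 = 1 - 1/8*9 = 1 - 9/8 = -1/8)
(J(3) - 41)**2 = (-1/8 - 41)**2 = (-329/8)**2 = 108241/64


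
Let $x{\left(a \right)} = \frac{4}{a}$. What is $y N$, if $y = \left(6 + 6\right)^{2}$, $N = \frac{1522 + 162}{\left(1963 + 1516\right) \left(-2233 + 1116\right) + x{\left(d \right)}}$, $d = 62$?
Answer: $- \frac{835264}{13385259} \approx -0.062402$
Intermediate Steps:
$N = - \frac{52204}{120467331}$ ($N = \frac{1522 + 162}{\left(1963 + 1516\right) \left(-2233 + 1116\right) + \frac{4}{62}} = \frac{1684}{3479 \left(-1117\right) + 4 \cdot \frac{1}{62}} = \frac{1684}{-3886043 + \frac{2}{31}} = \frac{1684}{- \frac{120467331}{31}} = 1684 \left(- \frac{31}{120467331}\right) = - \frac{52204}{120467331} \approx -0.00043335$)
$y = 144$ ($y = 12^{2} = 144$)
$y N = 144 \left(- \frac{52204}{120467331}\right) = - \frac{835264}{13385259}$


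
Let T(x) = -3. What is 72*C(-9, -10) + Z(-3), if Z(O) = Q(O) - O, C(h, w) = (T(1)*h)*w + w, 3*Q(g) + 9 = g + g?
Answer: -20162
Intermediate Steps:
Q(g) = -3 + 2*g/3 (Q(g) = -3 + (g + g)/3 = -3 + (2*g)/3 = -3 + 2*g/3)
C(h, w) = w - 3*h*w (C(h, w) = (-3*h)*w + w = -3*h*w + w = w - 3*h*w)
Z(O) = -3 - O/3 (Z(O) = (-3 + 2*O/3) - O = -3 - O/3)
72*C(-9, -10) + Z(-3) = 72*(-10*(1 - 3*(-9))) + (-3 - ⅓*(-3)) = 72*(-10*(1 + 27)) + (-3 + 1) = 72*(-10*28) - 2 = 72*(-280) - 2 = -20160 - 2 = -20162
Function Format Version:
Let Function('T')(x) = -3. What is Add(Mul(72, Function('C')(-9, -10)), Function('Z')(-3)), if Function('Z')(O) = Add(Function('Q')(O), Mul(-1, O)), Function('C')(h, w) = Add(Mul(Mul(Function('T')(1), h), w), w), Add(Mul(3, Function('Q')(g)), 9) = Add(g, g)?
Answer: -20162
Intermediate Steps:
Function('Q')(g) = Add(-3, Mul(Rational(2, 3), g)) (Function('Q')(g) = Add(-3, Mul(Rational(1, 3), Add(g, g))) = Add(-3, Mul(Rational(1, 3), Mul(2, g))) = Add(-3, Mul(Rational(2, 3), g)))
Function('C')(h, w) = Add(w, Mul(-3, h, w)) (Function('C')(h, w) = Add(Mul(Mul(-3, h), w), w) = Add(Mul(-3, h, w), w) = Add(w, Mul(-3, h, w)))
Function('Z')(O) = Add(-3, Mul(Rational(-1, 3), O)) (Function('Z')(O) = Add(Add(-3, Mul(Rational(2, 3), O)), Mul(-1, O)) = Add(-3, Mul(Rational(-1, 3), O)))
Add(Mul(72, Function('C')(-9, -10)), Function('Z')(-3)) = Add(Mul(72, Mul(-10, Add(1, Mul(-3, -9)))), Add(-3, Mul(Rational(-1, 3), -3))) = Add(Mul(72, Mul(-10, Add(1, 27))), Add(-3, 1)) = Add(Mul(72, Mul(-10, 28)), -2) = Add(Mul(72, -280), -2) = Add(-20160, -2) = -20162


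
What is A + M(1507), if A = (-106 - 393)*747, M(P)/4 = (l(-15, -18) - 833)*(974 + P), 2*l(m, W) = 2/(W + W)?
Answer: -25919162/3 ≈ -8.6397e+6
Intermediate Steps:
l(m, W) = 1/(2*W) (l(m, W) = (2/(W + W))/2 = (2/((2*W)))/2 = (2*(1/(2*W)))/2 = 1/(2*W))
M(P) = -29209286/9 - 29989*P/9 (M(P) = 4*(((½)/(-18) - 833)*(974 + P)) = 4*(((½)*(-1/18) - 833)*(974 + P)) = 4*((-1/36 - 833)*(974 + P)) = 4*(-29989*(974 + P)/36) = 4*(-14604643/18 - 29989*P/36) = -29209286/9 - 29989*P/9)
A = -372753 (A = -499*747 = -372753)
A + M(1507) = -372753 + (-29209286/9 - 29989/9*1507) = -372753 + (-29209286/9 - 45193423/9) = -372753 - 24800903/3 = -25919162/3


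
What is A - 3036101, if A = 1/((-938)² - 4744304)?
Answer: -11732890870461/3864460 ≈ -3.0361e+6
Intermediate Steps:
A = -1/3864460 (A = 1/(879844 - 4744304) = 1/(-3864460) = -1/3864460 ≈ -2.5877e-7)
A - 3036101 = -1/3864460 - 3036101 = -11732890870461/3864460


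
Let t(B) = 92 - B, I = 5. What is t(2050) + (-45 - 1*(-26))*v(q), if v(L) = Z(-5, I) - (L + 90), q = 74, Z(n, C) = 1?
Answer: 1139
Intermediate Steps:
v(L) = -89 - L (v(L) = 1 - (L + 90) = 1 - (90 + L) = 1 + (-90 - L) = -89 - L)
t(2050) + (-45 - 1*(-26))*v(q) = (92 - 1*2050) + (-45 - 1*(-26))*(-89 - 1*74) = (92 - 2050) + (-45 + 26)*(-89 - 74) = -1958 - 19*(-163) = -1958 + 3097 = 1139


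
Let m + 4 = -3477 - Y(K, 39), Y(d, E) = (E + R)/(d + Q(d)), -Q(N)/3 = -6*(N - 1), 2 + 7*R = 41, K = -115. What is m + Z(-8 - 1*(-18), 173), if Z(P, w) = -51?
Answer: -54466660/15421 ≈ -3532.0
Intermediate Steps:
R = 39/7 (R = -2/7 + (1/7)*41 = -2/7 + 41/7 = 39/7 ≈ 5.5714)
Q(N) = -18 + 18*N (Q(N) = -(-18)*(N - 1) = -(-18)*(-1 + N) = -3*(6 - 6*N) = -18 + 18*N)
Y(d, E) = (39/7 + E)/(-18 + 19*d) (Y(d, E) = (E + 39/7)/(d + (-18 + 18*d)) = (39/7 + E)/(-18 + 19*d))
m = -53680189/15421 (m = -4 + (-3477 - (39 + 7*39)/(7*(-18 + 19*(-115)))) = -4 + (-3477 - (39 + 273)/(7*(-18 - 2185))) = -4 + (-3477 - 312/(7*(-2203))) = -4 + (-3477 - (-1)*312/(7*2203)) = -4 + (-3477 - 1*(-312/15421)) = -4 + (-3477 + 312/15421) = -4 - 53618505/15421 = -53680189/15421 ≈ -3481.0)
m + Z(-8 - 1*(-18), 173) = -53680189/15421 - 51 = -54466660/15421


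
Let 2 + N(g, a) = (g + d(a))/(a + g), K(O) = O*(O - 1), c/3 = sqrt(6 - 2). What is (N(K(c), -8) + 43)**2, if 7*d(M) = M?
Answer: 10614564/5929 ≈ 1790.3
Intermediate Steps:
d(M) = M/7
c = 6 (c = 3*sqrt(6 - 2) = 3*sqrt(4) = 3*2 = 6)
K(O) = O*(-1 + O)
N(g, a) = -2 + (g + a/7)/(a + g)
(N(K(c), -8) + 43)**2 = ((-6*(-1 + 6) - 13/7*(-8))/(-8 + 6*(-1 + 6)) + 43)**2 = ((-6*5 + 104/7)/(-8 + 6*5) + 43)**2 = ((-1*30 + 104/7)/(-8 + 30) + 43)**2 = ((-30 + 104/7)/22 + 43)**2 = ((1/22)*(-106/7) + 43)**2 = (-53/77 + 43)**2 = (3258/77)**2 = 10614564/5929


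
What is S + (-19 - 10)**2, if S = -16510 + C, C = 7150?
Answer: -8519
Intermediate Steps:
S = -9360 (S = -16510 + 7150 = -9360)
S + (-19 - 10)**2 = -9360 + (-19 - 10)**2 = -9360 + (-29)**2 = -9360 + 841 = -8519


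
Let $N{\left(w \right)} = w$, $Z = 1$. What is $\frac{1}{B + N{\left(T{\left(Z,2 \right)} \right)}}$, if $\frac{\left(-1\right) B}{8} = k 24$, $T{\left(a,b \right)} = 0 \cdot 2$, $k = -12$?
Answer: $\frac{1}{2304} \approx 0.00043403$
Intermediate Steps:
$T{\left(a,b \right)} = 0$
$B = 2304$ ($B = - 8 \left(\left(-12\right) 24\right) = \left(-8\right) \left(-288\right) = 2304$)
$\frac{1}{B + N{\left(T{\left(Z,2 \right)} \right)}} = \frac{1}{2304 + 0} = \frac{1}{2304}$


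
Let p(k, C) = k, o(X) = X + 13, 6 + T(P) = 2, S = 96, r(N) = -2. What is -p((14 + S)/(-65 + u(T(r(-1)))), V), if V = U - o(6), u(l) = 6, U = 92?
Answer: 110/59 ≈ 1.8644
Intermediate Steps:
T(P) = -4 (T(P) = -6 + 2 = -4)
o(X) = 13 + X
V = 73 (V = 92 - (13 + 6) = 92 - 1*19 = 92 - 19 = 73)
-p((14 + S)/(-65 + u(T(r(-1)))), V) = -(14 + 96)/(-65 + 6) = -110/(-59) = -110*(-1)/59 = -1*(-110/59) = 110/59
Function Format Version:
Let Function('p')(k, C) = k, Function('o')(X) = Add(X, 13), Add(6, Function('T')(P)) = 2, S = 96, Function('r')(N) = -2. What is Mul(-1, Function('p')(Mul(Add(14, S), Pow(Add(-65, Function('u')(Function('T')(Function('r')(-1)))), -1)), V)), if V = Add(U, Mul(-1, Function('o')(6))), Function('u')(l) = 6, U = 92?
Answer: Rational(110, 59) ≈ 1.8644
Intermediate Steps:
Function('T')(P) = -4 (Function('T')(P) = Add(-6, 2) = -4)
Function('o')(X) = Add(13, X)
V = 73 (V = Add(92, Mul(-1, Add(13, 6))) = Add(92, Mul(-1, 19)) = Add(92, -19) = 73)
Mul(-1, Function('p')(Mul(Add(14, S), Pow(Add(-65, Function('u')(Function('T')(Function('r')(-1)))), -1)), V)) = Mul(-1, Mul(Add(14, 96), Pow(Add(-65, 6), -1))) = Mul(-1, Mul(110, Pow(-59, -1))) = Mul(-1, Mul(110, Rational(-1, 59))) = Mul(-1, Rational(-110, 59)) = Rational(110, 59)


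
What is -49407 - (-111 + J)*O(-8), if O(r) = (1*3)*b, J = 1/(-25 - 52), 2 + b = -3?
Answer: -3932559/77 ≈ -51072.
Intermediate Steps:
b = -5 (b = -2 - 3 = -5)
J = -1/77 (J = 1/(-77) = -1/77 ≈ -0.012987)
O(r) = -15 (O(r) = (1*3)*(-5) = 3*(-5) = -15)
-49407 - (-111 + J)*O(-8) = -49407 - (-111 - 1/77)*(-15) = -49407 - (-8548)*(-15)/77 = -49407 - 1*128220/77 = -49407 - 128220/77 = -3932559/77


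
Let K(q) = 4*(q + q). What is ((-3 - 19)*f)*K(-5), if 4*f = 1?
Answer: 220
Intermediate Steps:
K(q) = 8*q (K(q) = 4*(2*q) = 8*q)
f = 1/4 (f = (1/4)*1 = 1/4 ≈ 0.25000)
((-3 - 19)*f)*K(-5) = ((-3 - 19)*(1/4))*(8*(-5)) = -22*1/4*(-40) = -11/2*(-40) = 220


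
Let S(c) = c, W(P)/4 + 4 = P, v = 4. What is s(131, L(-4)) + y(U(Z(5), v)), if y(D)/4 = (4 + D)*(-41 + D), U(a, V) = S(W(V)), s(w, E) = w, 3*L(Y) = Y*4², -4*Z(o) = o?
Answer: -525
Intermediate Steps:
Z(o) = -o/4
L(Y) = 16*Y/3 (L(Y) = (Y*4²)/3 = (Y*16)/3 = (16*Y)/3 = 16*Y/3)
W(P) = -16 + 4*P
U(a, V) = -16 + 4*V
y(D) = 4*(-41 + D)*(4 + D) (y(D) = 4*((4 + D)*(-41 + D)) = 4*((-41 + D)*(4 + D)) = 4*(-41 + D)*(4 + D))
s(131, L(-4)) + y(U(Z(5), v)) = 131 + (-656 - 148*(-16 + 4*4) + 4*(-16 + 4*4)²) = 131 + (-656 - 148*(-16 + 16) + 4*(-16 + 16)²) = 131 + (-656 - 148*0 + 4*0²) = 131 + (-656 + 0 + 4*0) = 131 + (-656 + 0 + 0) = 131 - 656 = -525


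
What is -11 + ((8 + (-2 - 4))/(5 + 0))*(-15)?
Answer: -17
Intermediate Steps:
-11 + ((8 + (-2 - 4))/(5 + 0))*(-15) = -11 + ((8 - 6)/5)*(-15) = -11 + (2*(⅕))*(-15) = -11 + (⅖)*(-15) = -11 - 6 = -17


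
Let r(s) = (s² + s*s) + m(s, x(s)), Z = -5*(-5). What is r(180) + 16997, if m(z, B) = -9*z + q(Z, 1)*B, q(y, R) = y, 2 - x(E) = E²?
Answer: -729773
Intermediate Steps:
Z = 25
x(E) = 2 - E²
m(z, B) = -9*z + 25*B
r(s) = 50 - 23*s² - 9*s (r(s) = (s² + s*s) + (-9*s + 25*(2 - s²)) = (s² + s²) + (-9*s + (50 - 25*s²)) = 2*s² + (50 - 25*s² - 9*s) = 50 - 23*s² - 9*s)
r(180) + 16997 = (50 - 23*180² - 9*180) + 16997 = (50 - 23*32400 - 1620) + 16997 = (50 - 745200 - 1620) + 16997 = -746770 + 16997 = -729773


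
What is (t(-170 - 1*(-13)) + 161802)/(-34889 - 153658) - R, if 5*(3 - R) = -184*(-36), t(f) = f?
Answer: 1245298898/942735 ≈ 1320.9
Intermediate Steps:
R = -6609/5 (R = 3 - (-184)*(-36)/5 = 3 - ⅕*6624 = 3 - 6624/5 = -6609/5 ≈ -1321.8)
(t(-170 - 1*(-13)) + 161802)/(-34889 - 153658) - R = ((-170 - 1*(-13)) + 161802)/(-34889 - 153658) - 1*(-6609/5) = ((-170 + 13) + 161802)/(-188547) + 6609/5 = (-157 + 161802)*(-1/188547) + 6609/5 = 161645*(-1/188547) + 6609/5 = -161645/188547 + 6609/5 = 1245298898/942735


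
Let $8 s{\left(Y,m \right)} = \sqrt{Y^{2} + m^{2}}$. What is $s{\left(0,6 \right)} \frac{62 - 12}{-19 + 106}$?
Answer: $\frac{25}{58} \approx 0.43103$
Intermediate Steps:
$s{\left(Y,m \right)} = \frac{\sqrt{Y^{2} + m^{2}}}{8}$
$s{\left(0,6 \right)} \frac{62 - 12}{-19 + 106} = \frac{\sqrt{0^{2} + 6^{2}}}{8} \frac{62 - 12}{-19 + 106} = \frac{\sqrt{0 + 36}}{8} \cdot \frac{50}{87} = \frac{\sqrt{36}}{8} \cdot 50 \cdot \frac{1}{87} = \frac{1}{8} \cdot 6 \cdot \frac{50}{87} = \frac{3}{4} \cdot \frac{50}{87} = \frac{25}{58}$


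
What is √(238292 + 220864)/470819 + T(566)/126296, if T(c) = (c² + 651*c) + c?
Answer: 172347/31574 + 2*√114789/470819 ≈ 5.4599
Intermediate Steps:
T(c) = c² + 652*c
√(238292 + 220864)/470819 + T(566)/126296 = √(238292 + 220864)/470819 + (566*(652 + 566))/126296 = √459156*(1/470819) + (566*1218)*(1/126296) = (2*√114789)*(1/470819) + 689388*(1/126296) = 2*√114789/470819 + 172347/31574 = 172347/31574 + 2*√114789/470819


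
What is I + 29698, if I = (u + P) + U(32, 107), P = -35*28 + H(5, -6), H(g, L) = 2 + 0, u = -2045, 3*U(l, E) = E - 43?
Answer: 80089/3 ≈ 26696.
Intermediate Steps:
U(l, E) = -43/3 + E/3 (U(l, E) = (E - 43)/3 = (-43 + E)/3 = -43/3 + E/3)
H(g, L) = 2
P = -978 (P = -35*28 + 2 = -980 + 2 = -978)
I = -9005/3 (I = (-2045 - 978) + (-43/3 + (1/3)*107) = -3023 + (-43/3 + 107/3) = -3023 + 64/3 = -9005/3 ≈ -3001.7)
I + 29698 = -9005/3 + 29698 = 80089/3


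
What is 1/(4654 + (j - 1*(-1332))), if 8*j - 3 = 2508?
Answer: 8/50399 ≈ 0.00015873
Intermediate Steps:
j = 2511/8 (j = 3/8 + (1/8)*2508 = 3/8 + 627/2 = 2511/8 ≈ 313.88)
1/(4654 + (j - 1*(-1332))) = 1/(4654 + (2511/8 - 1*(-1332))) = 1/(4654 + (2511/8 + 1332)) = 1/(4654 + 13167/8) = 1/(50399/8) = 8/50399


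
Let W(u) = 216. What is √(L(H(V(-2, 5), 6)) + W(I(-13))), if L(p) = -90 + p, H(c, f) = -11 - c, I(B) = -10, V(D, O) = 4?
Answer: √111 ≈ 10.536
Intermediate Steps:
√(L(H(V(-2, 5), 6)) + W(I(-13))) = √((-90 + (-11 - 1*4)) + 216) = √((-90 + (-11 - 4)) + 216) = √((-90 - 15) + 216) = √(-105 + 216) = √111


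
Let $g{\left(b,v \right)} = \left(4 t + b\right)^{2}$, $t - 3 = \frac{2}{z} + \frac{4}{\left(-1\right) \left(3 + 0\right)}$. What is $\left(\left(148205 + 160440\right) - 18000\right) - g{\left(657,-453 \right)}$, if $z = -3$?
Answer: $-146276$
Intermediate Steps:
$t = 1$ ($t = 3 + \left(\frac{2}{-3} + \frac{4}{\left(-1\right) \left(3 + 0\right)}\right) = 3 + \left(2 \left(- \frac{1}{3}\right) + \frac{4}{\left(-1\right) 3}\right) = 3 + \left(- \frac{2}{3} + \frac{4}{-3}\right) = 3 + \left(- \frac{2}{3} + 4 \left(- \frac{1}{3}\right)\right) = 3 - 2 = 1$)
$g{\left(b,v \right)} = \left(4 + b\right)^{2}$ ($g{\left(b,v \right)} = \left(4 \cdot 1 + b\right)^{2} = \left(4 + b\right)^{2}$)
$\left(\left(148205 + 160440\right) - 18000\right) - g{\left(657,-453 \right)} = \left(\left(148205 + 160440\right) - 18000\right) - \left(4 + 657\right)^{2} = \left(308645 - 18000\right) - 661^{2} = 290645 - 436921 = -146276$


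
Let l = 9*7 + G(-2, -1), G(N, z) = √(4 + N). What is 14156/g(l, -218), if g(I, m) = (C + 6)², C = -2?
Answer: 3539/4 ≈ 884.75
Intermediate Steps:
l = 63 + √2 (l = 9*7 + √(4 - 2) = 63 + √2 ≈ 64.414)
g(I, m) = 16 (g(I, m) = (-2 + 6)² = 4² = 16)
14156/g(l, -218) = 14156/16 = 14156*(1/16) = 3539/4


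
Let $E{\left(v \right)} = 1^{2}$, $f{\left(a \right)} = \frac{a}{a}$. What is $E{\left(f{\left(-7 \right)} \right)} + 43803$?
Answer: $43804$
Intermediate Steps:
$f{\left(a \right)} = 1$
$E{\left(v \right)} = 1$
$E{\left(f{\left(-7 \right)} \right)} + 43803 = 1 + 43803 = 43804$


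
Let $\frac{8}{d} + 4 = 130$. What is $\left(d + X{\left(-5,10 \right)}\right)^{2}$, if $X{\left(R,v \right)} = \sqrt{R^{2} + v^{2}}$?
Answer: $\frac{496141}{3969} + \frac{40 \sqrt{5}}{63} \approx 126.42$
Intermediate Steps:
$d = \frac{4}{63}$ ($d = \frac{8}{-4 + 130} = \frac{8}{126} = 8 \cdot \frac{1}{126} = \frac{4}{63} \approx 0.063492$)
$\left(d + X{\left(-5,10 \right)}\right)^{2} = \left(\frac{4}{63} + \sqrt{\left(-5\right)^{2} + 10^{2}}\right)^{2} = \left(\frac{4}{63} + \sqrt{25 + 100}\right)^{2} = \left(\frac{4}{63} + \sqrt{125}\right)^{2} = \left(\frac{4}{63} + 5 \sqrt{5}\right)^{2}$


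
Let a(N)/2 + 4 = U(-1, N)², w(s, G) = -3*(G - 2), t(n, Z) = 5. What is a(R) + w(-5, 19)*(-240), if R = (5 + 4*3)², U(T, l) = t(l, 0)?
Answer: 12282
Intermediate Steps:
U(T, l) = 5
R = 289 (R = (5 + 12)² = 17² = 289)
w(s, G) = 6 - 3*G (w(s, G) = -3*(-2 + G) = 6 - 3*G)
a(N) = 42 (a(N) = -8 + 2*5² = -8 + 2*25 = -8 + 50 = 42)
a(R) + w(-5, 19)*(-240) = 42 + (6 - 3*19)*(-240) = 42 + (6 - 57)*(-240) = 42 - 51*(-240) = 42 + 12240 = 12282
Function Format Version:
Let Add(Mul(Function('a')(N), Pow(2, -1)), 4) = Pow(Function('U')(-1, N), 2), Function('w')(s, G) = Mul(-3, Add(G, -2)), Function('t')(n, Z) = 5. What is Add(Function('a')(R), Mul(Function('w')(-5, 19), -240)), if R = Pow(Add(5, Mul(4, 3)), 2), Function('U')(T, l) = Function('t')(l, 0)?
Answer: 12282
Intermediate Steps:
Function('U')(T, l) = 5
R = 289 (R = Pow(Add(5, 12), 2) = Pow(17, 2) = 289)
Function('w')(s, G) = Add(6, Mul(-3, G)) (Function('w')(s, G) = Mul(-3, Add(-2, G)) = Add(6, Mul(-3, G)))
Function('a')(N) = 42 (Function('a')(N) = Add(-8, Mul(2, Pow(5, 2))) = Add(-8, Mul(2, 25)) = Add(-8, 50) = 42)
Add(Function('a')(R), Mul(Function('w')(-5, 19), -240)) = Add(42, Mul(Add(6, Mul(-3, 19)), -240)) = Add(42, Mul(Add(6, -57), -240)) = Add(42, Mul(-51, -240)) = Add(42, 12240) = 12282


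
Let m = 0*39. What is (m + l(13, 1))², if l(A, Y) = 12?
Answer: 144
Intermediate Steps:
m = 0
(m + l(13, 1))² = (0 + 12)² = 12² = 144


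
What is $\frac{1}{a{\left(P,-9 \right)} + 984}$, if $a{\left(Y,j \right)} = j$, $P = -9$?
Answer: $\frac{1}{975} \approx 0.0010256$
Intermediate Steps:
$\frac{1}{a{\left(P,-9 \right)} + 984} = \frac{1}{-9 + 984} = \frac{1}{975}$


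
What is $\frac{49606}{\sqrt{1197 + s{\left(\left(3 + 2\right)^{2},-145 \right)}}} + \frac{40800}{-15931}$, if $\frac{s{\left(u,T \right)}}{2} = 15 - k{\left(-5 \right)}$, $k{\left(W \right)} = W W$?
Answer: $- \frac{40800}{15931} + \frac{49606 \sqrt{1177}}{1177} \approx 1443.4$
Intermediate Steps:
$k{\left(W \right)} = W^{2}$
$s{\left(u,T \right)} = -20$ ($s{\left(u,T \right)} = 2 \left(15 - \left(-5\right)^{2}\right) = 2 \left(15 - 25\right) = 2 \left(-10\right) = -20$)
$\frac{49606}{\sqrt{1197 + s{\left(\left(3 + 2\right)^{2},-145 \right)}}} + \frac{40800}{-15931} = \frac{49606}{\sqrt{1197 - 20}} + \frac{40800}{-15931} = \frac{49606}{\sqrt{1177}} + 40800 \left(- \frac{1}{15931}\right) = 49606 \frac{\sqrt{1177}}{1177} - \frac{40800}{15931} = \frac{49606 \sqrt{1177}}{1177} - \frac{40800}{15931} = - \frac{40800}{15931} + \frac{49606 \sqrt{1177}}{1177}$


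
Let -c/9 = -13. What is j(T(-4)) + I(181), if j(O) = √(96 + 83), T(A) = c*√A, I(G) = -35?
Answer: -35 + √179 ≈ -21.621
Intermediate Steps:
c = 117 (c = -9*(-13) = 117)
T(A) = 117*√A
j(O) = √179
j(T(-4)) + I(181) = √179 - 35 = -35 + √179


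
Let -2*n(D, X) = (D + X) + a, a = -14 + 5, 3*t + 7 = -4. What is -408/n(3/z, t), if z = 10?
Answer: -24480/371 ≈ -65.984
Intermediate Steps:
t = -11/3 (t = -7/3 + (⅓)*(-4) = -7/3 - 4/3 = -11/3 ≈ -3.6667)
a = -9
n(D, X) = 9/2 - D/2 - X/2 (n(D, X) = -((D + X) - 9)/2 = -(-9 + D + X)/2 = 9/2 - D/2 - X/2)
-408/n(3/z, t) = -408/(9/2 - 3/(2*10) - ½*(-11/3)) = -408/(9/2 - 3/(2*10) + 11/6) = -408/(9/2 - ½*3/10 + 11/6) = -408/(9/2 - 3/20 + 11/6) = -408/371/60 = -408*60/371 = -24480/371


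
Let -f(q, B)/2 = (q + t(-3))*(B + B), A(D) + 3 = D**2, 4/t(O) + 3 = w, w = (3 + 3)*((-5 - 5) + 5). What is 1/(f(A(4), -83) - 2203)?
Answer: 33/68401 ≈ 0.00048245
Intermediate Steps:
w = -30 (w = 6*(-10 + 5) = 6*(-5) = -30)
t(O) = -4/33 (t(O) = 4/(-3 - 30) = 4/(-33) = 4*(-1/33) = -4/33)
A(D) = -3 + D**2
f(q, B) = -4*B*(-4/33 + q) (f(q, B) = -2*(q - 4/33)*(B + B) = -2*(-4/33 + q)*2*B = -4*B*(-4/33 + q))
1/(f(A(4), -83) - 2203) = 1/((4/33)*(-83)*(4 - 33*(-3 + 4**2)) - 2203) = 1/((4/33)*(-83)*(4 - 33*(-3 + 16)) - 2203) = 1/((4/33)*(-83)*(4 - 33*13) - 2203) = 1/((4/33)*(-83)*(4 - 429) - 2203) = 1/((4/33)*(-83)*(-425) - 2203) = 1/(141100/33 - 2203) = 1/(68401/33) = 33/68401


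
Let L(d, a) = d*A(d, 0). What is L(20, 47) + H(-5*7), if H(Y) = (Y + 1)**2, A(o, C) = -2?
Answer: 1116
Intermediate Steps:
L(d, a) = -2*d (L(d, a) = d*(-2) = -2*d)
H(Y) = (1 + Y)**2
L(20, 47) + H(-5*7) = -2*20 + (1 - 5*7)**2 = -40 + (1 - 35)**2 = -40 + (-34)**2 = -40 + 1156 = 1116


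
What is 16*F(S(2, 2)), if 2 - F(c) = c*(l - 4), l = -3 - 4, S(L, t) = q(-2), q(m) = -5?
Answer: -848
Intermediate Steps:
S(L, t) = -5
l = -7
F(c) = 2 + 11*c (F(c) = 2 - c*(-7 - 4) = 2 - c*(-11) = 2 - (-11)*c = 2 + 11*c)
16*F(S(2, 2)) = 16*(2 + 11*(-5)) = 16*(2 - 55) = 16*(-53) = -848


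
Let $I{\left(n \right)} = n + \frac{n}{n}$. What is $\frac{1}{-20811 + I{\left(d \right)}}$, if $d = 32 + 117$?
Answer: $- \frac{1}{20661} \approx -4.84 \cdot 10^{-5}$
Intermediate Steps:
$d = 149$
$I{\left(n \right)} = 1 + n$ ($I{\left(n \right)} = n + 1 = 1 + n$)
$\frac{1}{-20811 + I{\left(d \right)}} = \frac{1}{-20811 + \left(1 + 149\right)} = \frac{1}{-20811 + 150} = \frac{1}{-20661} = - \frac{1}{20661}$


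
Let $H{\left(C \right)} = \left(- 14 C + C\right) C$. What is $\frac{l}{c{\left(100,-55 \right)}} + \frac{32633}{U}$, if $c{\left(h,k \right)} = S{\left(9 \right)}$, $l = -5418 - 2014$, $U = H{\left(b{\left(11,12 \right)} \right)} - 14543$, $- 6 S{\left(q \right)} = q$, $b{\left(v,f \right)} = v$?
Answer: $\frac{79816775}{16116} \approx 4952.6$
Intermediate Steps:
$H{\left(C \right)} = - 13 C^{2}$ ($H{\left(C \right)} = - 13 C C = - 13 C^{2}$)
$S{\left(q \right)} = - \frac{q}{6}$
$U = -16116$ ($U = - 13 \cdot 11^{2} - 14543 = \left(-13\right) 121 - 14543 = -1573 - 14543 = -16116$)
$l = -7432$
$c{\left(h,k \right)} = - \frac{3}{2}$ ($c{\left(h,k \right)} = \left(- \frac{1}{6}\right) 9 = - \frac{3}{2}$)
$\frac{l}{c{\left(100,-55 \right)}} + \frac{32633}{U} = - \frac{7432}{- \frac{3}{2}} + \frac{32633}{-16116} = \left(-7432\right) \left(- \frac{2}{3}\right) + 32633 \left(- \frac{1}{16116}\right) = \frac{14864}{3} - \frac{32633}{16116} = \frac{79816775}{16116}$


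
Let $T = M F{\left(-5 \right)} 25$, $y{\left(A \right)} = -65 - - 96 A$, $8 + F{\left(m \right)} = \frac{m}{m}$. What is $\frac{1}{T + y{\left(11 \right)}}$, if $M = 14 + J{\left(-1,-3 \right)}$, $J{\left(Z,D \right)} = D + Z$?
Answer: $- \frac{1}{759} \approx -0.0013175$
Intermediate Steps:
$F{\left(m \right)} = -7$ ($F{\left(m \right)} = -8 + \frac{m}{m} = -8 + 1 = -7$)
$M = 10$ ($M = 14 - 4 = 10$)
$y{\left(A \right)} = -65 + 96 A$
$T = -1750$ ($T = 10 \left(-7\right) 25 = \left(-70\right) 25 = -1750$)
$\frac{1}{T + y{\left(11 \right)}} = \frac{1}{-1750 + \left(-65 + 96 \cdot 11\right)} = \frac{1}{-1750 + \left(-65 + 1056\right)} = \frac{1}{-1750 + 991} = \frac{1}{-759} = - \frac{1}{759}$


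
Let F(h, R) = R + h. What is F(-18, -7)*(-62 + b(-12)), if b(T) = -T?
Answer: 1250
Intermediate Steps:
F(-18, -7)*(-62 + b(-12)) = (-7 - 18)*(-62 - 1*(-12)) = -25*(-62 + 12) = -25*(-50) = 1250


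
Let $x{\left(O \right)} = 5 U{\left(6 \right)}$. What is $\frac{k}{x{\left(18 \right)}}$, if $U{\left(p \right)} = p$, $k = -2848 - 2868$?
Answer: $- \frac{2858}{15} \approx -190.53$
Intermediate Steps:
$k = -5716$
$x{\left(O \right)} = 30$ ($x{\left(O \right)} = 5 \cdot 6 = 30$)
$\frac{k}{x{\left(18 \right)}} = - \frac{5716}{30} = \left(-5716\right) \frac{1}{30} = - \frac{2858}{15}$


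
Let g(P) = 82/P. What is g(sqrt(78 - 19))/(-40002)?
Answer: -41*sqrt(59)/1180059 ≈ -0.00026687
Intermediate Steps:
g(sqrt(78 - 19))/(-40002) = (82/(sqrt(78 - 19)))/(-40002) = (82/(sqrt(59)))*(-1/40002) = (82*(sqrt(59)/59))*(-1/40002) = (82*sqrt(59)/59)*(-1/40002) = -41*sqrt(59)/1180059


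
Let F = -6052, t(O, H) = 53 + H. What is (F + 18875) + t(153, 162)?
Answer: 13038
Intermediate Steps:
(F + 18875) + t(153, 162) = (-6052 + 18875) + (53 + 162) = 12823 + 215 = 13038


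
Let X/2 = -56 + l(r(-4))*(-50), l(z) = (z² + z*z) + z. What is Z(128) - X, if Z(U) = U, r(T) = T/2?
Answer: 840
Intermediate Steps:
r(T) = T/2 (r(T) = T*(½) = T/2)
l(z) = z + 2*z² (l(z) = (z² + z²) + z = 2*z² + z = z + 2*z²)
X = -712 (X = 2*(-56 + (((½)*(-4))*(1 + 2*((½)*(-4))))*(-50)) = 2*(-56 - 2*(1 + 2*(-2))*(-50)) = 2*(-56 - 2*(1 - 4)*(-50)) = 2*(-56 - 2*(-3)*(-50)) = 2*(-56 + 6*(-50)) = 2*(-56 - 300) = 2*(-356) = -712)
Z(128) - X = 128 - 1*(-712) = 128 + 712 = 840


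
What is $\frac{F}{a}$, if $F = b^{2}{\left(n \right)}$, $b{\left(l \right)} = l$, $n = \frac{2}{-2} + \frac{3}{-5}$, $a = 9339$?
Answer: $\frac{64}{233475} \approx 0.00027412$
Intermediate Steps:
$n = - \frac{8}{5}$ ($n = 2 \left(- \frac{1}{2}\right) + 3 \left(- \frac{1}{5}\right) = -1 - \frac{3}{5} = - \frac{8}{5} \approx -1.6$)
$F = \frac{64}{25}$ ($F = \left(- \frac{8}{5}\right)^{2} = \frac{64}{25} \approx 2.56$)
$\frac{F}{a} = \frac{64}{25 \cdot 9339} = \frac{64}{25} \cdot \frac{1}{9339} = \frac{64}{233475}$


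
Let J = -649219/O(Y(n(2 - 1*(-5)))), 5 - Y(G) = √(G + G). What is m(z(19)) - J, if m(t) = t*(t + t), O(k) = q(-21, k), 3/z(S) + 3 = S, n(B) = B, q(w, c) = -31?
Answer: -83099753/3968 ≈ -20942.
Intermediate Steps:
z(S) = 3/(-3 + S)
Y(G) = 5 - √2*√G (Y(G) = 5 - √(G + G) = 5 - √(2*G) = 5 - √2*√G)
O(k) = -31
J = 649219/31 (J = -649219/(-31) = -649219*(-1/31) = 649219/31 ≈ 20943.)
m(t) = 2*t² (m(t) = t*(2*t) = 2*t²)
m(z(19)) - J = 2*(3/(-3 + 19))² - 1*649219/31 = 2*(3/16)² - 649219/31 = 2*(9/256) - 649219/31 = 9/128 - 649219/31 = -83099753/3968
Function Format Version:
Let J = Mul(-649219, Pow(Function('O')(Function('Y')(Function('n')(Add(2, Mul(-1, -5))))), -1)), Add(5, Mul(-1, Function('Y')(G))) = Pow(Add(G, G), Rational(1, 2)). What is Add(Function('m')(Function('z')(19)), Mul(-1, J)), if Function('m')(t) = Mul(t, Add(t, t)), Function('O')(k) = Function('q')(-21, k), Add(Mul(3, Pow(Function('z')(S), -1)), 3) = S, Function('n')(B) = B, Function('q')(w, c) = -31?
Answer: Rational(-83099753, 3968) ≈ -20942.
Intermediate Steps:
Function('z')(S) = Mul(3, Pow(Add(-3, S), -1))
Function('Y')(G) = Add(5, Mul(-1, Pow(2, Rational(1, 2)), Pow(G, Rational(1, 2)))) (Function('Y')(G) = Add(5, Mul(-1, Pow(Add(G, G), Rational(1, 2)))) = Add(5, Mul(-1, Pow(Mul(2, G), Rational(1, 2)))) = Add(5, Mul(-1, Mul(Pow(2, Rational(1, 2)), Pow(G, Rational(1, 2))))) = Add(5, Mul(-1, Pow(2, Rational(1, 2)), Pow(G, Rational(1, 2)))))
Function('O')(k) = -31
J = Rational(649219, 31) (J = Mul(-649219, Pow(-31, -1)) = Mul(-649219, Rational(-1, 31)) = Rational(649219, 31) ≈ 20943.)
Function('m')(t) = Mul(2, Pow(t, 2)) (Function('m')(t) = Mul(t, Mul(2, t)) = Mul(2, Pow(t, 2)))
Add(Function('m')(Function('z')(19)), Mul(-1, J)) = Add(Mul(2, Pow(Mul(3, Pow(Add(-3, 19), -1)), 2)), Mul(-1, Rational(649219, 31))) = Add(Mul(2, Pow(Mul(3, Pow(16, -1)), 2)), Rational(-649219, 31)) = Add(Mul(2, Pow(Mul(3, Rational(1, 16)), 2)), Rational(-649219, 31)) = Add(Mul(2, Pow(Rational(3, 16), 2)), Rational(-649219, 31)) = Add(Mul(2, Rational(9, 256)), Rational(-649219, 31)) = Add(Rational(9, 128), Rational(-649219, 31)) = Rational(-83099753, 3968)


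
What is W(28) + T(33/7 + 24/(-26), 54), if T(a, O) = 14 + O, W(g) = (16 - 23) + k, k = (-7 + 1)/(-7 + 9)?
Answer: 58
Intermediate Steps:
k = -3 (k = -6/2 = -6*1/2 = -3)
W(g) = -10 (W(g) = (16 - 23) - 3 = -7 - 3 = -10)
W(28) + T(33/7 + 24/(-26), 54) = -10 + (14 + 54) = -10 + 68 = 58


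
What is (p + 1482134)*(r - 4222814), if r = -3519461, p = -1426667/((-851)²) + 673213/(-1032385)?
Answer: -74603338138970327844470/6501341299 ≈ -1.1475e+13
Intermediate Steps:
p = -85235266896/32506706495 (p = -1426667/724201 + 673213*(-1/1032385) = -1426667*1/724201 - 673213/1032385 = -62029/31487 - 673213/1032385 = -85235266896/32506706495 ≈ -2.6221)
(p + 1482134)*(r - 4222814) = (-85235266896/32506706495 + 1482134)*(-3519461 - 4222814) = (48179209688993434/32506706495)*(-7742275) = -74603338138970327844470/6501341299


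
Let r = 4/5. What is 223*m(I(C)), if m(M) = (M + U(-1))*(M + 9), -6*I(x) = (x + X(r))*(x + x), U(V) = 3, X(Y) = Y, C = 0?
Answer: 6021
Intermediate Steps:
r = 4/5 (r = 4*(1/5) = 4/5 ≈ 0.80000)
I(x) = -x*(4/5 + x)/3 (I(x) = -(x + 4/5)*(x + x)/6 = -(4/5 + x)*2*x/6 = -x*(4/5 + x)/3)
m(M) = (3 + M)*(9 + M) (m(M) = (M + 3)*(M + 9) = (3 + M)*(9 + M))
223*m(I(C)) = 223*(27 + (-1/15*0*(4 + 5*0))**2 + 12*(-1/15*0*(4 + 5*0))) = 223*(27 + (-1/15*0*(4 + 0))**2 + 12*(-1/15*0*(4 + 0))) = 223*(27 + (-1/15*0*4)**2 + 12*(-1/15*0*4)) = 223*(27 + 0**2 + 12*0) = 223*(27 + 0 + 0) = 223*27 = 6021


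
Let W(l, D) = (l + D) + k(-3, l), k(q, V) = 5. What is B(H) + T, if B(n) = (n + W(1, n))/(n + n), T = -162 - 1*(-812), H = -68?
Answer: 44265/68 ≈ 650.96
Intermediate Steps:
T = 650 (T = -162 + 812 = 650)
W(l, D) = 5 + D + l (W(l, D) = (l + D) + 5 = (D + l) + 5 = 5 + D + l)
B(n) = (6 + 2*n)/(2*n) (B(n) = (n + (5 + n + 1))/(n + n) = (n + (6 + n))/((2*n)) = (6 + 2*n)*(1/(2*n)) = (6 + 2*n)/(2*n))
B(H) + T = (3 - 68)/(-68) + 650 = -1/68*(-65) + 650 = 65/68 + 650 = 44265/68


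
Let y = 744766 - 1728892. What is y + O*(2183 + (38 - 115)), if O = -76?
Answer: -1144182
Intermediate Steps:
y = -984126
y + O*(2183 + (38 - 115)) = -984126 - 76*(2183 + (38 - 115)) = -984126 - 76*(2183 - 77) = -984126 - 76*2106 = -984126 - 160056 = -1144182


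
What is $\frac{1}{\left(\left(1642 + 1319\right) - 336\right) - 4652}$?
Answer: $- \frac{1}{2027} \approx -0.00049334$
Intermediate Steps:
$\frac{1}{\left(\left(1642 + 1319\right) - 336\right) - 4652} = \frac{1}{\left(2961 - 336\right) - 4652} = \frac{1}{2625 - 4652} = \frac{1}{-2027} = - \frac{1}{2027}$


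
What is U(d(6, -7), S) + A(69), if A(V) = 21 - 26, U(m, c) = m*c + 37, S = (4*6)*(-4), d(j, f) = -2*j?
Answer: 1184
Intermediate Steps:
S = -96 (S = 24*(-4) = -96)
U(m, c) = 37 + c*m (U(m, c) = c*m + 37 = 37 + c*m)
A(V) = -5
U(d(6, -7), S) + A(69) = (37 - (-192)*6) - 5 = (37 - 96*(-12)) - 5 = (37 + 1152) - 5 = 1189 - 5 = 1184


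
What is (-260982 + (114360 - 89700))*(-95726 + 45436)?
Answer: 11884633380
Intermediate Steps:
(-260982 + (114360 - 89700))*(-95726 + 45436) = (-260982 + 24660)*(-50290) = -236322*(-50290) = 11884633380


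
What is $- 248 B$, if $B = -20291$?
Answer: $5032168$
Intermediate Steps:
$- 248 B = \left(-248\right) \left(-20291\right) = 5032168$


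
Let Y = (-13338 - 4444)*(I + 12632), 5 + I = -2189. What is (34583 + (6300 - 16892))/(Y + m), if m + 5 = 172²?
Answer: -23991/185578937 ≈ -0.00012928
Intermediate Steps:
I = -2194 (I = -5 - 2189 = -2194)
Y = -185608516 (Y = (-13338 - 4444)*(-2194 + 12632) = -17782*10438 = -185608516)
m = 29579 (m = -5 + 172² = -5 + 29584 = 29579)
(34583 + (6300 - 16892))/(Y + m) = (34583 + (6300 - 16892))/(-185608516 + 29579) = (34583 - 10592)/(-185578937) = 23991*(-1/185578937) = -23991/185578937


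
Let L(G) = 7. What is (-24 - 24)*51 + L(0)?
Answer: -2441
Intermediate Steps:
(-24 - 24)*51 + L(0) = (-24 - 24)*51 + 7 = -48*51 + 7 = -2448 + 7 = -2441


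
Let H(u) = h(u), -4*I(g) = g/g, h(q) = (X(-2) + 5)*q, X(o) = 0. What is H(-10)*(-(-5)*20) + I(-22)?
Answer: -20001/4 ≈ -5000.3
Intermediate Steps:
h(q) = 5*q (h(q) = (0 + 5)*q = 5*q)
I(g) = -¼ (I(g) = -g/(4*g) = -¼*1 = -¼)
H(u) = 5*u
H(-10)*(-(-5)*20) + I(-22) = (5*(-10))*(-(-5)*20) - ¼ = -(-50)*(-100) - ¼ = -50*100 - ¼ = -5000 - ¼ = -20001/4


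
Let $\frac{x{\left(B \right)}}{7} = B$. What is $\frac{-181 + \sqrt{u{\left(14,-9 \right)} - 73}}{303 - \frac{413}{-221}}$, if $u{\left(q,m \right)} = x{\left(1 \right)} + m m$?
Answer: $- \frac{40001}{67376} + \frac{221 \sqrt{15}}{67376} \approx -0.58099$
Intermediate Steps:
$x{\left(B \right)} = 7 B$
$u{\left(q,m \right)} = 7 + m^{2}$ ($u{\left(q,m \right)} = 7 \cdot 1 + m m = 7 + m^{2}$)
$\frac{-181 + \sqrt{u{\left(14,-9 \right)} - 73}}{303 - \frac{413}{-221}} = \frac{-181 + \sqrt{\left(7 + \left(-9\right)^{2}\right) - 73}}{303 - \frac{413}{-221}} = \frac{-181 + \sqrt{\left(7 + 81\right) - 73}}{303 - - \frac{413}{221}} = \frac{-181 + \sqrt{88 - 73}}{303 + \frac{413}{221}} = \frac{-181 + \sqrt{15}}{\frac{67376}{221}} = \left(-181 + \sqrt{15}\right) \frac{221}{67376} = - \frac{40001}{67376} + \frac{221 \sqrt{15}}{67376}$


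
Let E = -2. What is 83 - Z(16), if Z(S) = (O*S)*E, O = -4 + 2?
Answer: 19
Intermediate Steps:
O = -2
Z(S) = 4*S (Z(S) = -2*S*(-2) = 4*S)
83 - Z(16) = 83 - 4*16 = 83 - 1*64 = 83 - 64 = 19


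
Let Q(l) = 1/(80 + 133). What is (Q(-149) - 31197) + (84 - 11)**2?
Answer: -5509883/213 ≈ -25868.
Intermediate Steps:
Q(l) = 1/213
(Q(-149) - 31197) + (84 - 11)**2 = (1/213 - 31197) + (84 - 11)**2 = -6644960/213 + 73**2 = -6644960/213 + 5329 = -5509883/213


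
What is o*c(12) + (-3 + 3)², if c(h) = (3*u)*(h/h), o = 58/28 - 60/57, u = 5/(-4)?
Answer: -4065/1064 ≈ -3.8205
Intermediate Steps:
u = -5/4 (u = 5*(-¼) = -5/4 ≈ -1.2500)
o = 271/266 (o = 58*(1/28) - 60*1/57 = 29/14 - 20/19 = 271/266 ≈ 1.0188)
c(h) = -15/4 (c(h) = (3*(-5/4))*(h/h) = -15/4*1 = -15/4)
o*c(12) + (-3 + 3)² = (271/266)*(-15/4) + (-3 + 3)² = -4065/1064 + 0² = -4065/1064 + 0 = -4065/1064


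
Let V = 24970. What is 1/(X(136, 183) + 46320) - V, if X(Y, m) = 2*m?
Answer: -1165749419/46686 ≈ -24970.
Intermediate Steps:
1/(X(136, 183) + 46320) - V = 1/(2*183 + 46320) - 1*24970 = 1/(366 + 46320) - 24970 = 1/46686 - 24970 = -1165749419/46686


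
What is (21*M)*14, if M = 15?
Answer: 4410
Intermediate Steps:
(21*M)*14 = (21*15)*14 = 315*14 = 4410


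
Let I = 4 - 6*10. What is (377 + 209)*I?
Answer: -32816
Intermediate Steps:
I = -56 (I = 4 - 60 = -56)
(377 + 209)*I = (377 + 209)*(-56) = 586*(-56) = -32816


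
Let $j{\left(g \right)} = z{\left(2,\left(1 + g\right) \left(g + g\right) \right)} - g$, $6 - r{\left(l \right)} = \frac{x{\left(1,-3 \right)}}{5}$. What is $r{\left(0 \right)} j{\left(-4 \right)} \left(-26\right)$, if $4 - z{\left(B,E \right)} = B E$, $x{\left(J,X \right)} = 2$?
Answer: $5824$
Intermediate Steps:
$r{\left(l \right)} = \frac{28}{5}$ ($r{\left(l \right)} = 6 - \frac{2}{5} = \frac{28}{5}$)
$z{\left(B,E \right)} = 4 - B E$
$j{\left(g \right)} = 4 - g - 4 g \left(1 + g\right)$ ($j{\left(g \right)} = \left(4 - 2 \left(1 + g\right) \left(g + g\right)\right) - g = \left(4 - 2 \left(1 + g\right) 2 g\right) - g = \left(4 - 2 \cdot 2 g \left(1 + g\right)\right) - g = \left(4 - 4 g \left(1 + g\right)\right) - g = 4 - g - 4 g \left(1 + g\right)$)
$r{\left(0 \right)} j{\left(-4 \right)} \left(-26\right) = \frac{28 \left(4 - -4 - - 16 \left(1 - 4\right)\right)}{5} \left(-26\right) = \frac{28 \left(4 + 4 - \left(-16\right) \left(-3\right)\right)}{5} \left(-26\right) = \frac{28 \left(4 + 4 - 48\right)}{5} \left(-26\right) = \frac{28}{5} \left(-40\right) \left(-26\right) = \left(-224\right) \left(-26\right) = 5824$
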